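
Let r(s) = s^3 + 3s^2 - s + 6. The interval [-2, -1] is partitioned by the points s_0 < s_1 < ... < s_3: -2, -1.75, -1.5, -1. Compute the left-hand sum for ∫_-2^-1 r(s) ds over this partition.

Subinterval widths: 0.25, 0.25, 0.5.
Left endpoints: -2, -1.75, -1.5.
r(-2) = 12, r(-1.75) = 11.578125, r(-1.5) = 10.875.
Sum = Σ Δs_i · r(s_i).
Sum = 11.33203125.

11.33203125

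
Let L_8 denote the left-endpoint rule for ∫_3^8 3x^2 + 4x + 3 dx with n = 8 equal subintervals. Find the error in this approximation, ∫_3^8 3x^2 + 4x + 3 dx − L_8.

56.8359375

Exact integral: ∫_3^8 f(x) dx = 610.
L_8 = 553.1640625.
Error = 610 − 553.1640625 = 56.8359375.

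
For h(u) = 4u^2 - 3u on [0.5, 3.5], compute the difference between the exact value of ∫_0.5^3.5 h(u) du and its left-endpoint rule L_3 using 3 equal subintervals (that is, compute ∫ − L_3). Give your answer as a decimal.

17.5

Exact integral: ∫_0.5^3.5 h(u) du = 39.
L_3 = 21.5.
Error = 39 − 21.5 = 17.5.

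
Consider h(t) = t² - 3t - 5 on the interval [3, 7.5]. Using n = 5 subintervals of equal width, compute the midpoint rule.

Δt = (7.5 − 3)/5 = 0.9.
Midpoints: 3.45, 4.35, 5.25, 6.15, 7.05.
h(3.45) = -3.4475, h(4.35) = 0.8725, h(5.25) = 6.8125, h(6.15) = 14.3725, h(7.05) = 23.5525.
Sum = Δt · [h(3.45) + h(4.35) + h(5.25) + h(6.15) + h(7.05)].
Sum = 37.94625.

37.94625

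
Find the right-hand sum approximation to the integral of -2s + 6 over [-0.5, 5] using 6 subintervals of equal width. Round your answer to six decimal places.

Δs = (5 − (-0.5))/6 = 11/12.
Right endpoints: 5/12, 4/3, 2.25, 19/6, 49/12, 5.
f(5/12) = 31/6, f(4/3) = 10/3, f(2.25) = 1.5, f(19/6) = -1/3, f(49/12) = -13/6, f(5) = -4.
Sum = Δs · [f(5/12) + f(4/3) + f(2.25) + ...].
Sum ≈ 3.208333.

3.208333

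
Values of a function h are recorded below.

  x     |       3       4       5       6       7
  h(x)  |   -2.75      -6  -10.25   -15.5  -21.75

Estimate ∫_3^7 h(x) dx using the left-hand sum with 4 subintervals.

Δx = 1.
Sum = 1·[(-2.75) + (-6) + (-10.25) + (-15.5)] = -34.5.

-34.5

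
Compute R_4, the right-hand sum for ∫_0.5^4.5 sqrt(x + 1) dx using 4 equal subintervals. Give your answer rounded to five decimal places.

7.91850

Δx = (4.5 − 0.5)/4 = 1.
Right endpoints: 1.5, 2.5, 3.5, 4.5.
f(1.5) ≈ 1.58114, f(2.5) ≈ 1.87083, f(3.5) ≈ 2.12132, f(4.5) ≈ 2.34521.
Sum = Δx · [f(1.5) + f(2.5) + f(3.5) + f(4.5)].
Sum ≈ 7.91850.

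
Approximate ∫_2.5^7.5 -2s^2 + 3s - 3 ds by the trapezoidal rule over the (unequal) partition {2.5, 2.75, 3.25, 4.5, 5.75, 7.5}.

Subinterval widths: 0.25, 0.5, 1.25, 1.25, 1.75.
f(2.5) = -8, f(2.75) = -9.875, f(3.25) = -14.375, f(4.5) = -30, f(5.75) = -51.875, f(7.5) = -93.
On each subinterval the trapezoid contributes (Δs_i/2)·[f(s_{i-1}) + f(s_i)].
Sum = -213.96875.

-213.96875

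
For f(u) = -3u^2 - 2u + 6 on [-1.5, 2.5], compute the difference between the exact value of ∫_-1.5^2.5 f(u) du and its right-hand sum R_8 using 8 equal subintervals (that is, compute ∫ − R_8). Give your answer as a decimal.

5.5

Exact integral: ∫_-1.5^2.5 f(u) du = 1.
R_8 = -4.5.
Error = 1 − (-4.5) = 5.5.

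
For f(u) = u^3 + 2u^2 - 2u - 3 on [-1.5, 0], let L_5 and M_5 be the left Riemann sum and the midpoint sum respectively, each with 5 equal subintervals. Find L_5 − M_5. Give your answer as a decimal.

0.6103125

L_5 = -0.6525.
M_5 = -1.2628125.
L_5 − M_5 = 0.6103125.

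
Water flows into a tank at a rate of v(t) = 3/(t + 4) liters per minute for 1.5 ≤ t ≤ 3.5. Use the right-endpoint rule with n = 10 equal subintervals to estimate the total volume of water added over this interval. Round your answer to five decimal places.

Δt = (3.5 − 1.5)/10 = 0.2.
Right endpoints: 1.7, 1.9, 2.1, 2.3, 2.5, 2.7, 2.9, 3.1, 3.3, 3.5.
v(1.7) = 10/19, v(1.9) = 30/59, v(2.1) = 30/61, v(2.3) = 10/21, v(2.5) = 6/13, v(2.7) = 30/67, v(2.9) = 10/23, v(3.1) = 30/71, v(3.3) = 30/73, v(3.5) = 0.4.
Sum = Δt · [v(1.7) + v(1.9) + v(2.1) + ...].
Sum ≈ 0.91607.

0.91607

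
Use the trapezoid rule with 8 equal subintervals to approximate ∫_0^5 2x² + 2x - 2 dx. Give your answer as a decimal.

98.984375

Δx = (5 − 0)/8 = 0.625.
f(0) = -2, f(0.625) = 0.03125, f(1.25) = 3.625, f(1.875) = 8.78125, f(2.5) = 15.5, f(3.125) = 23.78125, f(3.75) = 33.625, f(4.375) = 45.03125, f(5) = 58.
T_8 = (Δx/2)·[f(x_0) + 2f(x_1) + ... + 2f(x_{7}) + f(x_8)].
Sum = 98.984375.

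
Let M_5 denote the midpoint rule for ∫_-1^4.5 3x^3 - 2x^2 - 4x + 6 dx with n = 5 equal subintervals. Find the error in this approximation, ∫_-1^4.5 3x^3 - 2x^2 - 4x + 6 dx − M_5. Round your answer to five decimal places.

7.62552

Exact integral: ∫_-1^4.5 f(x) dx ≈ 239.8802083.
M_5 = 232.2546875.
Error ≈ 239.8802083 − 232.2546875 ≈ 7.62552.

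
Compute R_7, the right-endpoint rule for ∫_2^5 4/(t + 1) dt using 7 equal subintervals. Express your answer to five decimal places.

2.63482

Δt = (5 − 2)/7 = 3/7.
Right endpoints: 17/7, 20/7, 23/7, 26/7, 29/7, 32/7, 5.
f(17/7) = 7/6, f(20/7) = 28/27, f(23/7) = 14/15, f(26/7) = 28/33, f(29/7) = 7/9, f(32/7) = 28/39, f(5) = 2/3.
Sum = Δt · [f(17/7) + f(20/7) + f(23/7) + ...].
Sum ≈ 2.63482.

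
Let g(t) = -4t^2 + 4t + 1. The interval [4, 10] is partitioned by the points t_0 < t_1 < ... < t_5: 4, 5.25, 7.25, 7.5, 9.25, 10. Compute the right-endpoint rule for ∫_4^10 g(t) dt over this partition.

Subinterval widths: 1.25, 2, 0.25, 1.75, 0.75.
Right endpoints: 5.25, 7.25, 7.5, 9.25, 10.
g(5.25) = -88.25, g(7.25) = -180.25, g(7.5) = -194, g(9.25) = -304.25, g(10) = -359.
Sum = Σ Δt_i · g(t_i).
Sum = -1321.

-1321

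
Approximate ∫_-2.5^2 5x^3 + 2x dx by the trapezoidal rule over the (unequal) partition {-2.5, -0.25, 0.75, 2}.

-62.89453125

Subinterval widths: 2.25, 1, 1.25.
f(-2.5) = -83.125, f(-0.25) = -0.578125, f(0.75) = 3.609375, f(2) = 44.
On each subinterval the trapezoid contributes (Δx_i/2)·[f(x_{i-1}) + f(x_i)].
Sum = -62.89453125.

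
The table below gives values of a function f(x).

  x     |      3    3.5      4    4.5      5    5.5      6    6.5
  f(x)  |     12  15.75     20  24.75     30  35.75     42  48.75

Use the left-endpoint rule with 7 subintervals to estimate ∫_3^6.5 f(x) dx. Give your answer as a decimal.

Δx = 0.5.
Sum = 0.5·[12 + 15.75 + 20 + 24.75 + 30 + 35.75 + 42] = 90.125.

90.125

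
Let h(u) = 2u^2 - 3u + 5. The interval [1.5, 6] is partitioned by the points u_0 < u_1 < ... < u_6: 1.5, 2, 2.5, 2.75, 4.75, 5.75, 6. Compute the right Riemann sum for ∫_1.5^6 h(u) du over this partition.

151.84375

Subinterval widths: 0.5, 0.5, 0.25, 2, 1, 0.25.
Right endpoints: 2, 2.5, 2.75, 4.75, 5.75, 6.
h(2) = 7, h(2.5) = 10, h(2.75) = 11.875, h(4.75) = 35.875, h(5.75) = 53.875, h(6) = 59.
Sum = Σ Δu_i · h(u_i).
Sum = 151.84375.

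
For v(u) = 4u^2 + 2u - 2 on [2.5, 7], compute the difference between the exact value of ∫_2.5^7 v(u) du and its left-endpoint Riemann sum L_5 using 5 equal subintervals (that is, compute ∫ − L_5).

Exact integral: ∫_2.5^7 v(u) du = 470.25.
L_5 = 391.68.
Error = 470.25 − 391.68 = 78.57.

78.57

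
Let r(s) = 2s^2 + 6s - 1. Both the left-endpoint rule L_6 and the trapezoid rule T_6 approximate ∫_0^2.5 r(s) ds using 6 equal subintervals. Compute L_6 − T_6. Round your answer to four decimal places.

-5.7292

L_6 ≈ 21.082176.
T_6 ≈ 26.811343.
L_6 − T_6 ≈ -5.7292.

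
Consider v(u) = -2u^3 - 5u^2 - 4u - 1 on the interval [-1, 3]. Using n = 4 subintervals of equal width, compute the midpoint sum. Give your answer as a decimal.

-103

Δu = (3 − (-1))/4 = 1.
Midpoints: -0.5, 0.5, 1.5, 2.5.
v(-0.5) = 0, v(0.5) = -4.5, v(1.5) = -25, v(2.5) = -73.5.
Sum = Δu · [v(-0.5) + v(0.5) + v(1.5) + v(2.5)].
Sum = -103.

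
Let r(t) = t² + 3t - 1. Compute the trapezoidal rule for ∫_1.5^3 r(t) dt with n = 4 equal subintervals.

Δt = (3 − 1.5)/4 = 0.375.
r(1.5) = 5.75, r(1.875) = 8.140625, r(2.25) = 10.8125, r(2.625) = 13.765625, r(3) = 17.
T_4 = (Δt/2)·[r(t_0) + 2r(t_1) + 2r(t_2) + 2r(t_3) + r(t_4)].
Sum = 16.53515625.

16.53515625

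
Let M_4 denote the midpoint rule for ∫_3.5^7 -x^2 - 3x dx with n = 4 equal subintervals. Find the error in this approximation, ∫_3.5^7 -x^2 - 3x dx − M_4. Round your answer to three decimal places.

-0.223

Exact integral: ∫_3.5^7 f(x) dx ≈ -155.16667.
M_4 ≈ -154.94336.
Error ≈ -155.16667 − (-154.94336) ≈ -0.223.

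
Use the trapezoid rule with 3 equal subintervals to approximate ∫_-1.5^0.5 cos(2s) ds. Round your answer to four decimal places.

0.4163

Δs = (0.5 − (-1.5))/3 = 2/3.
f(-1.5) ≈ -0.9900, f(-5/6) ≈ -0.0957, f(-1/6) ≈ 0.9450, f(0.5) ≈ 0.5403.
T_3 = (Δs/2)·[f(s_0) + 2f(s_1) + 2f(s_2) + f(s_3)].
Sum ≈ 0.4163.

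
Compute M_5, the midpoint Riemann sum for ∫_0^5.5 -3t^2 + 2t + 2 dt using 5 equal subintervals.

Δt = (5.5 − 0)/5 = 1.1.
Midpoints: 0.55, 1.65, 2.75, 3.85, 4.95.
f(0.55) = 2.1925, f(1.65) = -2.8675, f(2.75) = -15.1875, f(3.85) = -34.7675, f(4.95) = -61.6075.
Sum = Δt · [f(0.55) + f(1.65) + f(2.75) + f(3.85) + f(4.95)].
Sum = -123.46125.

-123.46125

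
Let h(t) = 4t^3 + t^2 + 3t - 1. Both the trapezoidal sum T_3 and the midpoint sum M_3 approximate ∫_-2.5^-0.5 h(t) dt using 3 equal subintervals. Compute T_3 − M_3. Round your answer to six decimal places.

-3.777778

T_3 ≈ -47.35185185.
M_3 ≈ -43.57407407.
T_3 − M_3 ≈ -3.777778.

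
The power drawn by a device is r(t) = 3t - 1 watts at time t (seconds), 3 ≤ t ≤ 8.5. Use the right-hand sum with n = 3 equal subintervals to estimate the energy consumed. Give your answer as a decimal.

Δt = (8.5 − 3)/3 = 11/6.
Right endpoints: 29/6, 20/3, 8.5.
r(29/6) = 13.5, r(20/3) = 19, r(8.5) = 24.5.
Sum = Δt · [r(29/6) + r(20/3) + r(8.5)].
Sum = 104.5.

104.5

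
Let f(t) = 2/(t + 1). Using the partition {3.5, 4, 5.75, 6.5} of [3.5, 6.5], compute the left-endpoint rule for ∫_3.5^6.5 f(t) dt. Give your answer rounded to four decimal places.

Subinterval widths: 0.5, 1.75, 0.75.
Left endpoints: 3.5, 4, 5.75.
f(3.5) = 4/9, f(4) = 0.4, f(5.75) = 8/27.
Sum = Σ Δt_i · f(t_i).
Sum ≈ 1.1444.

1.1444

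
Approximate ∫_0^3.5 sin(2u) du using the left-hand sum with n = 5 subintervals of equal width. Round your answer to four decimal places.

Δu = (3.5 − 0)/5 = 0.7.
Left endpoints: 0, 0.7, 1.4, 2.1, 2.8.
f(0) ≈ 0.0000, f(0.7) ≈ 0.9854, f(1.4) ≈ 0.3350, f(2.1) ≈ -0.8716, f(2.8) ≈ -0.6313.
Sum = Δu · [f(0) + f(0.7) + f(1.4) + f(2.1) + f(2.8)].
Sum ≈ -0.1277.

-0.1277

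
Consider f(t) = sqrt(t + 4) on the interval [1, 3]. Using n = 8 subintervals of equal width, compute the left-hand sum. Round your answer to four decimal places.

Δt = (3 − 1)/8 = 0.25.
Left endpoints: 1, 1.25, 1.5, 1.75, 2, 2.25, 2.5, 2.75.
f(1) ≈ 2.2361, f(1.25) ≈ 2.2913, f(1.5) ≈ 2.3452, f(1.75) ≈ 2.3979, f(2) ≈ 2.4495, f(2.25) ≈ 2.5000, f(2.5) ≈ 2.5495, f(2.75) ≈ 2.5981.
Sum = Δt · [f(1) + f(1.25) + f(1.5) + ...].
Sum ≈ 4.8419.

4.8419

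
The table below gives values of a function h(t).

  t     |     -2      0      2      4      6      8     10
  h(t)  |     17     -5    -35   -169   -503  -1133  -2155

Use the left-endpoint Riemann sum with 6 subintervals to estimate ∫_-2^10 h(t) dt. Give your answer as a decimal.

-3656

Δt = 2.
Sum = 2·[17 + (-5) + (-35) + (-169) + (-503) + (-1133)] = -3656.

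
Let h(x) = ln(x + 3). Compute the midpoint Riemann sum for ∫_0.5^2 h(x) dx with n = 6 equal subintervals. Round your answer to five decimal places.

2.16274

Δx = (2 − 0.5)/6 = 0.25.
Midpoints: 0.625, 0.875, 1.125, 1.375, 1.625, 1.875.
h(0.625) ≈ 1.28785, h(0.875) ≈ 1.35455, h(1.125) ≈ 1.41707, h(1.375) ≈ 1.47591, h(1.625) ≈ 1.53148, h(1.875) ≈ 1.58412.
Sum = Δx · [h(0.625) + h(0.875) + h(1.125) + ...].
Sum ≈ 2.16274.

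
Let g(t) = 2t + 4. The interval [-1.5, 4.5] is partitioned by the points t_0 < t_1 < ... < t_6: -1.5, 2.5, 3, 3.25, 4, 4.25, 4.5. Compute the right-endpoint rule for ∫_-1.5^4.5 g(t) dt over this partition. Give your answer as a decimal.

Subinterval widths: 4, 0.5, 0.25, 0.75, 0.25, 0.25.
Right endpoints: 2.5, 3, 3.25, 4, 4.25, 4.5.
g(2.5) = 9, g(3) = 10, g(3.25) = 10.5, g(4) = 12, g(4.25) = 12.5, g(4.5) = 13.
Sum = Σ Δt_i · g(t_i).
Sum = 59.

59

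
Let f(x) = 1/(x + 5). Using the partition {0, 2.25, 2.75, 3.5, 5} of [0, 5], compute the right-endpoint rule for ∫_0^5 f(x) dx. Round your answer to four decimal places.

Subinterval widths: 2.25, 0.5, 0.75, 1.5.
Right endpoints: 2.25, 2.75, 3.5, 5.
f(2.25) = 4/29, f(2.75) = 4/31, f(3.5) = 2/17, f(5) = 0.1.
Sum = Σ Δx_i · f(x_i).
Sum ≈ 0.6131.

0.6131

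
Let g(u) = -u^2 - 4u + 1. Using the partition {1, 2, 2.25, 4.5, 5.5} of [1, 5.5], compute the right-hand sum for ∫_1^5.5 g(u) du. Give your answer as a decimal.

Subinterval widths: 1, 0.25, 2.25, 1.
Right endpoints: 2, 2.25, 4.5, 5.5.
g(2) = -11, g(2.25) = -13.0625, g(4.5) = -37.25, g(5.5) = -51.25.
Sum = Σ Δu_i · g(u_i).
Sum = -149.328125.

-149.328125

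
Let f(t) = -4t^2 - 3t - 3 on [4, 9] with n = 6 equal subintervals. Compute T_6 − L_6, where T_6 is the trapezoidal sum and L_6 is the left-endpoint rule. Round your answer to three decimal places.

-114.583

T_6 ≈ -1001.48148.
L_6 ≈ -886.89815.
T_6 − L_6 ≈ -114.583.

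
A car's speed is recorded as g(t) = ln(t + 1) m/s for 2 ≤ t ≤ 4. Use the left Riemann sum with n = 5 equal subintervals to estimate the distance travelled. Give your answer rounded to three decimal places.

2.647

Δt = (4 − 2)/5 = 0.4.
Left endpoints: 2, 2.4, 2.8, 3.2, 3.6.
g(2) ≈ 1.099, g(2.4) ≈ 1.224, g(2.8) ≈ 1.335, g(3.2) ≈ 1.435, g(3.6) ≈ 1.526.
Sum = Δt · [g(2) + g(2.4) + g(2.8) + g(3.2) + g(3.6)].
Sum ≈ 2.647.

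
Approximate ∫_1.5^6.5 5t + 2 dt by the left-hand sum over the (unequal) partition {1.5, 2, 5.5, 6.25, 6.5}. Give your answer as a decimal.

Subinterval widths: 0.5, 3.5, 0.75, 0.25.
Left endpoints: 1.5, 2, 5.5, 6.25.
f(1.5) = 9.5, f(2) = 12, f(5.5) = 29.5, f(6.25) = 33.25.
Sum = Σ Δt_i · f(t_i).
Sum = 77.1875.

77.1875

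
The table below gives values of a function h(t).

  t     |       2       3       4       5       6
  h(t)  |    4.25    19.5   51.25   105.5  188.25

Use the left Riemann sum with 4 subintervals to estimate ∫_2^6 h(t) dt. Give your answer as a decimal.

180.5

Δt = 1.
Sum = 1·[4.25 + 19.5 + 51.25 + 105.5] = 180.5.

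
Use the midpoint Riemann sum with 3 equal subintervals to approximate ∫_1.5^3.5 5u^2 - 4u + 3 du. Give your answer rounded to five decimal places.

51.46296

Δu = (3.5 − 1.5)/3 = 2/3.
Midpoints: 11/6, 2.5, 19/6.
f(11/6) = 449/36, f(2.5) = 24.25, f(19/6) = 1457/36.
Sum = Δu · [f(11/6) + f(2.5) + f(19/6)].
Sum ≈ 51.46296.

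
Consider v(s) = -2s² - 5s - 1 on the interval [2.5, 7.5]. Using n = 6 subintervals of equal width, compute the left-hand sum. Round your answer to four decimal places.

Δs = (7.5 − 2.5)/6 = 5/6.
Left endpoints: 2.5, 10/3, 25/6, 5, 35/6, 20/3.
v(2.5) = -26, v(10/3) = -359/9, v(25/6) = -509/9, v(5) = -76, v(35/6) = -884/9, v(20/3) = -1109/9.
Sum = Δs · [v(2.5) + v(10/3) + v(25/6) + ...].
Sum ≈ -349.9074.

-349.9074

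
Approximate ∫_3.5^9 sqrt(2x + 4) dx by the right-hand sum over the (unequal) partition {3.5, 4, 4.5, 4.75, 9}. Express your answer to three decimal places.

Subinterval widths: 0.5, 0.5, 0.25, 4.25.
Right endpoints: 4, 4.5, 4.75, 9.
f(4) ≈ 3.464, f(4.5) ≈ 3.606, f(4.75) ≈ 3.674, f(9) ≈ 4.690.
Sum = Σ Δx_i · f(x_i).
Sum ≈ 24.388.

24.388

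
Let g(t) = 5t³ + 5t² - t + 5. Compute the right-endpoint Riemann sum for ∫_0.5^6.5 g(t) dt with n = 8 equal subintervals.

Δt = (6.5 − 0.5)/8 = 0.75.
Right endpoints: 1.25, 2, 2.75, 3.5, 4.25, 5, 5.75, 6.5.
g(1.25) = 21.328125, g(2) = 63, g(2.75) = 144.046875, g(3.5) = 277.125, g(4.25) = 474.890625, g(5) = 750, g(5.75) = 1115.109375, g(6.5) = 1582.875.
Sum = Δt · [g(1.25) + g(2) + g(2.75) + ...].
Sum = 3321.28125.

3321.28125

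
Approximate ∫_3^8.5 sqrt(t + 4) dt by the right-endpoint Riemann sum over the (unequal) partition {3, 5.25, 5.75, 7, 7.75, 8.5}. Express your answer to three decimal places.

17.773

Subinterval widths: 2.25, 0.5, 1.25, 0.75, 0.75.
Right endpoints: 5.25, 5.75, 7, 7.75, 8.5.
f(5.25) ≈ 3.041, f(5.75) ≈ 3.122, f(7) ≈ 3.317, f(7.75) ≈ 3.428, f(8.5) ≈ 3.536.
Sum = Σ Δt_i · f(t_i).
Sum ≈ 17.773.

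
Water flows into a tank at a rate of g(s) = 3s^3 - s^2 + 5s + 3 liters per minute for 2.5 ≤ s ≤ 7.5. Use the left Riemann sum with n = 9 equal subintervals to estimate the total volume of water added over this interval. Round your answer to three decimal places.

Δs = (7.5 − 2.5)/9 = 5/9.
Left endpoints: 2.5, 55/18, 65/18, 25/6, 85/18, 95/18, 35/6, 115/18, 125/18.
g(2.5) = 56.125, g(55/18) = 183757/1944, g(65/18) = 290207/1944, g(25/6) = 16091/72, g(85/18) = 622507/1944, g(95/18) = 860357/1944, g(35/6) = 593.625, g(115/18) = 1509457/1944, g(125/18) = 1932707/1944.
Sum = Δs · [g(2.5) + g(55/18) + g(65/18) + ...].
Sum ≈ 2028.053.

2028.053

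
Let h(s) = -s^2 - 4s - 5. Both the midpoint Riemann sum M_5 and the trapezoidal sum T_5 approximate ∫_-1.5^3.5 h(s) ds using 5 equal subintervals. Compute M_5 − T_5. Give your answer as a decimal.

M_5 = -60.
T_5 = -61.25.
M_5 − T_5 = 1.25.

1.25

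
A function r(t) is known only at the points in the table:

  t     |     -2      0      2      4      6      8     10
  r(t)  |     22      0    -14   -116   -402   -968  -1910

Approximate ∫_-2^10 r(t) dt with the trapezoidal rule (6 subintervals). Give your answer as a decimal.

-4888

Δt = 2.
T_6 = (2/2)·[22 + 2·0 + 2·(-14) + 2·(-116) + 2·(-402) + 2·(-968) + (-1910)] = -4888.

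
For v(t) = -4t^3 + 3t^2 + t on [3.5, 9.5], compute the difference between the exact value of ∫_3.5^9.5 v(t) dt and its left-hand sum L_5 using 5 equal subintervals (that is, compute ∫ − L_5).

Exact integral: ∫_3.5^9.5 v(t) dt = -7141.5.
L_5 = -5438.7.
Error = -7141.5 − (-5438.7) = -1702.8.

-1702.8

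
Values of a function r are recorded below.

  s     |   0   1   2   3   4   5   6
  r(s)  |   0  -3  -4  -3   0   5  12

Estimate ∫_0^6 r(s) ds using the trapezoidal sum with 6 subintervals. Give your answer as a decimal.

Δs = 1.
T_6 = (1/2)·[0 + 2·(-3) + 2·(-4) + 2·(-3) + 2·0 + 2·5 + 12] = 1.

1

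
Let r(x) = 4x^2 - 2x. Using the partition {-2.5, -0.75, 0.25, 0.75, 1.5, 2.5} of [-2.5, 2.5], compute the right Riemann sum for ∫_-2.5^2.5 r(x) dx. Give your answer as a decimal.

Subinterval widths: 1.75, 1, 0.5, 0.75, 1.
Right endpoints: -0.75, 0.25, 0.75, 1.5, 2.5.
r(-0.75) = 3.75, r(0.25) = -0.25, r(0.75) = 0.75, r(1.5) = 6, r(2.5) = 20.
Sum = Σ Δx_i · r(x_i).
Sum = 31.1875.

31.1875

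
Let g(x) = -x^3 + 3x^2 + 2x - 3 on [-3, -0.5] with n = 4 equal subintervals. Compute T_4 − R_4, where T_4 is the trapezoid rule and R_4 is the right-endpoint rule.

15.0390625

T_4 ≈ 32.2021484.
R_4 ≈ 17.1630859.
T_4 − R_4 = 15.0390625.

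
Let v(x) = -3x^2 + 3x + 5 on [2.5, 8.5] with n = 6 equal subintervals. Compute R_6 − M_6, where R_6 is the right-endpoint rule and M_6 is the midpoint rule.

-94.5

R_6 = -562.5.
M_6 = -468.
R_6 − M_6 = -94.5.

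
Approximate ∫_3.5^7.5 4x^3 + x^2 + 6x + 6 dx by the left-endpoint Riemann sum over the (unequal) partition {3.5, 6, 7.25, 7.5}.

Subinterval widths: 2.5, 1.25, 0.25.
Left endpoints: 3.5, 6, 7.25.
f(3.5) = 210.75, f(6) = 942, f(7.25) = 1626.375.
Sum = Σ Δx_i · f(x_i).
Sum = 2110.96875.

2110.96875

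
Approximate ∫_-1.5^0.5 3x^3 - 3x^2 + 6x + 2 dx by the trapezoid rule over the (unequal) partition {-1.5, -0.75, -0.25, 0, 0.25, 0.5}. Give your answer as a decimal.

Subinterval widths: 0.75, 0.5, 0.25, 0.25, 0.25.
f(-1.5) = -23.875, f(-0.75) = -5.453125, f(-0.25) = 0.265625, f(0) = 2, f(0.25) = 3.359375, f(0.5) = 4.625.
On each subinterval the trapezoid contributes (Δx_i/2)·[f(x_{i-1}) + f(x_i)].
Sum = -10.34375.

-10.34375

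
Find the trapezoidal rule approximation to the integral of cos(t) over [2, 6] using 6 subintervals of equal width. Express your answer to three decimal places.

-1.144

Δt = (6 − 2)/6 = 2/3.
f(2) ≈ -0.416, f(8/3) ≈ -0.889, f(10/3) ≈ -0.982, f(4) ≈ -0.654, f(14/3) ≈ -0.046, f(16/3) ≈ 0.582, f(6) ≈ 0.960.
T_6 = (Δt/2)·[f(t_0) + 2f(t_1) + ... + 2f(t_{5}) + f(t_6)].
Sum ≈ -1.144.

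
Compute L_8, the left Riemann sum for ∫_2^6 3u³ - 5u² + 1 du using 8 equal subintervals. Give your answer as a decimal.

Δu = (6 − 2)/8 = 0.5.
Left endpoints: 2, 2.5, 3, 3.5, 4, 4.5, 5, 5.5.
f(2) = 5, f(2.5) = 16.625, f(3) = 37, f(3.5) = 68.375, f(4) = 113, f(4.5) = 173.125, f(5) = 251, f(5.5) = 348.875.
Sum = Δu · [f(2) + f(2.5) + f(3) + ...].
Sum = 506.5.

506.5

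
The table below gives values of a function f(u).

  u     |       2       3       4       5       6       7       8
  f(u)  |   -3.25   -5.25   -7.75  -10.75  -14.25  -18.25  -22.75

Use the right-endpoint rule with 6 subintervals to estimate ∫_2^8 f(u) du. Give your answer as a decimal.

-79

Δu = 1.
Sum = 1·[(-5.25) + (-7.75) + (-10.75) + (-14.25) + (-18.25) + (-22.75)] = -79.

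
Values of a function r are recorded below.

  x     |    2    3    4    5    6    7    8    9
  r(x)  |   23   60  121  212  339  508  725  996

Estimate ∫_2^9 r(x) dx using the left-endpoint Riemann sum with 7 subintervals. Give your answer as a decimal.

1988

Δx = 1.
Sum = 1·[23 + 60 + 121 + 212 + 339 + 508 + 725] = 1988.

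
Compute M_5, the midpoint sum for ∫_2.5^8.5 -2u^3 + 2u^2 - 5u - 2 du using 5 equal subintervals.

-2346.18

Δu = (8.5 − 2.5)/5 = 1.2.
Midpoints: 3.1, 4.3, 5.5, 6.7, 7.9.
f(3.1) = -57.862, f(4.3) = -145.534, f(5.5) = -301.75, f(6.7) = -547.246, f(7.9) = -902.758.
Sum = Δu · [f(3.1) + f(4.3) + f(5.5) + f(6.7) + f(7.9)].
Sum = -2346.18.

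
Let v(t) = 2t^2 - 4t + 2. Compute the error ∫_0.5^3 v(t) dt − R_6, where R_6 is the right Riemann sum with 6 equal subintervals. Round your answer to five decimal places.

Exact integral: ∫_0.5^3 v(t) dt ≈ 5.4166667.
R_6 ≈ 7.1238426.
Error ≈ 5.4166667 − 7.1238426 ≈ -1.70718.

-1.70718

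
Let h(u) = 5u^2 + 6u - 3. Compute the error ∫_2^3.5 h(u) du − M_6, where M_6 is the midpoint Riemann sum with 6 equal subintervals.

0.0390625

Exact integral: ∫_2^3.5 h(u) du = 78.375.
M_6 = 78.3359375.
Error = 78.375 − 78.3359375 = 0.0390625.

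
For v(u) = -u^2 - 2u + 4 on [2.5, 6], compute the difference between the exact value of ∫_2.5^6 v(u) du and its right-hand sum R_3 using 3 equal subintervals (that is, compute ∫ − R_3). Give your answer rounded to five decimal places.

Exact integral: ∫_2.5^6 v(u) du ≈ -82.5416667.
R_3 ≈ -104.7731481.
Error ≈ -82.5416667 − (-104.7731481) ≈ 22.23148.

22.23148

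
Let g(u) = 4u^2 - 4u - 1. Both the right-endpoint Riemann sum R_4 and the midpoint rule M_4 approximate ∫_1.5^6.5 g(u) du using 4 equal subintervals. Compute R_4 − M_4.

95.3125

R_4 = 369.375.
M_4 = 274.0625.
R_4 − M_4 = 95.3125.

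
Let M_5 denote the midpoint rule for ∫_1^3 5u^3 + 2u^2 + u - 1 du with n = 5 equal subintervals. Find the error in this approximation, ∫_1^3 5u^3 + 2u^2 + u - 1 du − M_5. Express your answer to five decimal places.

Exact integral: ∫_1^3 f(u) du ≈ 119.3333333.
M_5 = 118.48.
Error ≈ 119.3333333 − 118.48 ≈ 0.85333.

0.85333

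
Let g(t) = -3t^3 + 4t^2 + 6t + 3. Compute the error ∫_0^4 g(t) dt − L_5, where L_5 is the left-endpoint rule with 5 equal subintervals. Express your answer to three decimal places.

Exact integral: ∫_0^4 g(t) dt ≈ -46.66667.
L_5 = -11.04.
Error ≈ -46.66667 − (-11.04) ≈ -35.627.

-35.627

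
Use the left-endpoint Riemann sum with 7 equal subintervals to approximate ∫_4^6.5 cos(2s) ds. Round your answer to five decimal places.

Δs = (6.5 − 4)/7 = 5/14.
Left endpoints: 4, 61/14, 33/7, 71/14, 38/7, 81/14, 43/7.
f(4) ≈ -0.14550, f(61/14) ≈ -0.75804, f(33/7) ≈ -0.99999, f(71/14) ≈ -0.75307, f(38/7) ≈ -0.13799, f(81/14) ≈ 0.54455, f(43/7) ≈ 0.96087.
Sum = Δs · [f(4) + f(61/14) + f(33/7) + ...].
Sum ≈ -0.46042.

-0.46042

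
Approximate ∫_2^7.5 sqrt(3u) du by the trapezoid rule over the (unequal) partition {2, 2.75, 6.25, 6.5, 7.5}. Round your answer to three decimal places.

20.273

Subinterval widths: 0.75, 3.5, 0.25, 1.
f(2) ≈ 2.449, f(2.75) ≈ 2.872, f(6.25) ≈ 4.330, f(6.5) ≈ 4.416, f(7.5) ≈ 4.743.
On each subinterval the trapezoid contributes (Δu_i/2)·[f(u_{i-1}) + f(u_i)].
Sum ≈ 20.273.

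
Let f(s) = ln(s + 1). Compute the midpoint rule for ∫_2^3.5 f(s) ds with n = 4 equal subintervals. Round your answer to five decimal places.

1.97316

Δs = (3.5 − 2)/4 = 0.375.
Midpoints: 2.1875, 2.5625, 2.9375, 3.3125.
f(2.1875) ≈ 1.15924, f(2.5625) ≈ 1.27046, f(2.9375) ≈ 1.37055, f(3.3125) ≈ 1.46152.
Sum = Δs · [f(2.1875) + f(2.5625) + f(2.9375) + f(3.3125)].
Sum ≈ 1.97316.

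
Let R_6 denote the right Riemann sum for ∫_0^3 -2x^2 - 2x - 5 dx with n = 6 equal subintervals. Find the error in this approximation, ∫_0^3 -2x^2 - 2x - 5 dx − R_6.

6.25

Exact integral: ∫_0^3 f(x) dx = -42.
R_6 = -48.25.
Error = -42 − (-48.25) = 6.25.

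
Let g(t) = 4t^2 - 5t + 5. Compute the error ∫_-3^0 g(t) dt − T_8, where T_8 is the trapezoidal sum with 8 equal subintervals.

-0.28125

Exact integral: ∫_-3^0 g(t) dt = 73.5.
T_8 = 73.78125.
Error = 73.5 − 73.78125 = -0.28125.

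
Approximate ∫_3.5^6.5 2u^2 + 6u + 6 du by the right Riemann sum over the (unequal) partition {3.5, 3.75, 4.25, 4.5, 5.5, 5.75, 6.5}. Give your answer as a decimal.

289.625

Subinterval widths: 0.25, 0.5, 0.25, 1, 0.25, 0.75.
Right endpoints: 3.75, 4.25, 4.5, 5.5, 5.75, 6.5.
f(3.75) = 56.625, f(4.25) = 67.625, f(4.5) = 73.5, f(5.5) = 99.5, f(5.75) = 106.625, f(6.5) = 129.5.
Sum = Σ Δu_i · f(u_i).
Sum = 289.625.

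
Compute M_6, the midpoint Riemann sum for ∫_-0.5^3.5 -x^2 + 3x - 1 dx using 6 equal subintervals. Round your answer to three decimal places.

-0.185

Δx = (3.5 − (-0.5))/6 = 2/3.
Midpoints: -1/6, 0.5, 7/6, 11/6, 2.5, 19/6.
f(-1/6) = -55/36, f(0.5) = 0.25, f(7/6) = 41/36, f(11/6) = 41/36, f(2.5) = 0.25, f(19/6) = -55/36.
Sum = Δx · [f(-1/6) + f(0.5) + f(7/6) + ...].
Sum ≈ -0.185.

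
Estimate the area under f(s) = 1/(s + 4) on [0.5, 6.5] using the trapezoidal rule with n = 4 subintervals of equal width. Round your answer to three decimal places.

Δs = (6.5 − 0.5)/4 = 1.5.
f(0.5) = 2/9, f(2) = 1/6, f(3.5) = 2/15, f(5) = 1/9, f(6.5) = 2/21.
T_4 = (Δs/2)·[f(s_0) + 2f(s_1) + 2f(s_2) + 2f(s_3) + f(s_4)].
Sum ≈ 0.855.

0.855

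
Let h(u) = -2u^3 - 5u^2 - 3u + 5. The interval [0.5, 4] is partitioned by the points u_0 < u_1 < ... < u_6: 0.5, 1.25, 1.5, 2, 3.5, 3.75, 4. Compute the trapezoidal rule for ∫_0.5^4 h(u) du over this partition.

Subinterval widths: 0.75, 0.25, 0.5, 1.5, 0.25, 0.25.
h(0.5) = 2, h(1.25) = -10.46875, h(1.5) = -17.5, h(2) = -37, h(3.5) = -152.5, h(3.75) = -182.03125, h(4) = -215.
On each subinterval the trapezoid contributes (Δu_i/2)·[h(u_{i-1}) + h(u_i)].
Sum = -253.8671875.

-253.8671875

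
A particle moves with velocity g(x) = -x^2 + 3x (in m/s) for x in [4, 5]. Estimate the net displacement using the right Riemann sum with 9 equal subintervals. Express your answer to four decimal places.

-7.1687

Δx = (5 − 4)/9 = 1/9.
Right endpoints: 37/9, 38/9, 13/3, 40/9, 41/9, 14/3, 43/9, 44/9, 5.
g(37/9) = -370/81, g(38/9) = -418/81, g(13/3) = -52/9, g(40/9) = -520/81, g(41/9) = -574/81, g(14/3) = -70/9, g(43/9) = -688/81, g(44/9) = -748/81, g(5) = -10.
Sum = Δx · [g(37/9) + g(38/9) + g(13/3) + ...].
Sum ≈ -7.1687.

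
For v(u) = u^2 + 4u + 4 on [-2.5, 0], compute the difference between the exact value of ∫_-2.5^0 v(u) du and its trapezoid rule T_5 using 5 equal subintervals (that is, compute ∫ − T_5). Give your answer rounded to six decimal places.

Exact integral: ∫_-2.5^0 v(u) du ≈ 2.70833333.
T_5 = 2.8125.
Error ≈ 2.70833333 − 2.8125 ≈ -0.104167.

-0.104167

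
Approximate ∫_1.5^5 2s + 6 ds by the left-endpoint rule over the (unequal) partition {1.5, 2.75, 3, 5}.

Subinterval widths: 1.25, 0.25, 2.
Left endpoints: 1.5, 2.75, 3.
f(1.5) = 9, f(2.75) = 11.5, f(3) = 12.
Sum = Σ Δs_i · f(s_i).
Sum = 38.125.

38.125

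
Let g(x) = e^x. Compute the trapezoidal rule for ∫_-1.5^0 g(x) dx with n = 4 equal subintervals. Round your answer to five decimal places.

Δx = (0 − (-1.5))/4 = 0.375.
g(-1.5) ≈ 0.22313, g(-1.125) ≈ 0.32465, g(-0.75) ≈ 0.47237, g(-0.375) ≈ 0.68729, g(0) ≈ 1.00000.
T_4 = (Δx/2)·[g(x_0) + 2g(x_1) + 2g(x_2) + 2g(x_3) + g(x_4)].
Sum ≈ 0.78595.

0.78595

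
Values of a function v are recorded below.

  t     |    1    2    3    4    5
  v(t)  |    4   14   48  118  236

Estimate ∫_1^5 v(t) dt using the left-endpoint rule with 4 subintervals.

184

Δt = 1.
Sum = 1·[4 + 14 + 48 + 118] = 184.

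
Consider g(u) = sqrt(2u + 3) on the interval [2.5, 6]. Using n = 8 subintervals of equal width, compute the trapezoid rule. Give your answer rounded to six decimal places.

11.820924

Δu = (6 − 2.5)/8 = 0.4375.
g(2.5) ≈ 2.828427, g(2.9375) ≈ 2.979094, g(3.375) ≈ 3.122499, g(3.8125) ≈ 3.259601, g(4.25) ≈ 3.391165, g(4.6875) ≈ 3.517812, g(5.125) ≈ 3.640055, g(5.5625) ≈ 3.758324, g(6) ≈ 3.872983.
T_8 = (Δu/2)·[g(u_0) + 2g(u_1) + ... + 2g(u_{7}) + g(u_8)].
Sum ≈ 11.820924.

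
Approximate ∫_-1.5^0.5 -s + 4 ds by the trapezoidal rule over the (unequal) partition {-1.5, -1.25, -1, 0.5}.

9

Subinterval widths: 0.25, 0.25, 1.5.
f(-1.5) = 5.5, f(-1.25) = 5.25, f(-1) = 5, f(0.5) = 3.5.
On each subinterval the trapezoid contributes (Δs_i/2)·[f(s_{i-1}) + f(s_i)].
Sum = 9.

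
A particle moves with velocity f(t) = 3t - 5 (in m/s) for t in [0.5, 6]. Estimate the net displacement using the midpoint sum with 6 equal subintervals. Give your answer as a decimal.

Δt = (6 − 0.5)/6 = 11/12.
Midpoints: 23/24, 1.875, 67/24, 89/24, 4.625, 133/24.
f(23/24) = -2.125, f(1.875) = 0.625, f(67/24) = 3.375, f(89/24) = 6.125, f(4.625) = 8.875, f(133/24) = 11.625.
Sum = Δt · [f(23/24) + f(1.875) + f(67/24) + ...].
Sum = 26.125.

26.125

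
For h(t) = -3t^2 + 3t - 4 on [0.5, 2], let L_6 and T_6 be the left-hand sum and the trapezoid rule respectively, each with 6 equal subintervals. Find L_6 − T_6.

0.84375

L_6 = -7.453125.
T_6 = -8.296875.
L_6 − T_6 = 0.84375.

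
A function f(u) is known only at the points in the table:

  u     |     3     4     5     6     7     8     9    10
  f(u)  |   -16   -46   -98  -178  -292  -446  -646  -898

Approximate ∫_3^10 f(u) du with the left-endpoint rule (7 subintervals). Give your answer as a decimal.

Δu = 1.
Sum = 1·[(-16) + (-46) + (-98) + (-178) + (-292) + (-446) + (-646)] = -1722.

-1722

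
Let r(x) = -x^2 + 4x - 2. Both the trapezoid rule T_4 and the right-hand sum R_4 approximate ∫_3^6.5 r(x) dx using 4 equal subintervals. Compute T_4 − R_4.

8.421875

T_4 = -23.48828125.
R_4 = -31.91015625.
T_4 − R_4 = 8.421875.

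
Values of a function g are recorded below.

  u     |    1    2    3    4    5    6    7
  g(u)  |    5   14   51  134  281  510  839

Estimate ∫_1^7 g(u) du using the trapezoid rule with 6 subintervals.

Δu = 1.
T_6 = (1/2)·[5 + 2·14 + 2·51 + 2·134 + 2·281 + 2·510 + 839] = 1412.

1412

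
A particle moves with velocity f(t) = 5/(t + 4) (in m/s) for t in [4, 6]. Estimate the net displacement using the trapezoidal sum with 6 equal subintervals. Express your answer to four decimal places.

1.1160

Δt = (6 − 4)/6 = 1/3.
f(4) = 0.625, f(13/3) = 0.6, f(14/3) = 15/26, f(5) = 5/9, f(16/3) = 15/28, f(17/3) = 15/29, f(6) = 0.5.
T_6 = (Δt/2)·[f(t_0) + 2f(t_1) + ... + 2f(t_{5}) + f(t_6)].
Sum ≈ 1.1160.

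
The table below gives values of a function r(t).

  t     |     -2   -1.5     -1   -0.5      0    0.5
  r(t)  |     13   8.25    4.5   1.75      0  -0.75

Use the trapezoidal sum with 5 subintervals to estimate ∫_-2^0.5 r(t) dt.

10.3125

Δt = 0.5.
T_5 = (0.5/2)·[13 + 2·8.25 + 2·4.5 + 2·1.75 + 2·0 + (-0.75)] = 10.3125.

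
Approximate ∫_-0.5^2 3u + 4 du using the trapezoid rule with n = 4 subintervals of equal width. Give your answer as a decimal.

15.625

Δu = (2 − (-0.5))/4 = 0.625.
f(-0.5) = 2.5, f(0.125) = 4.375, f(0.75) = 6.25, f(1.375) = 8.125, f(2) = 10.
T_4 = (Δu/2)·[f(u_0) + 2f(u_1) + 2f(u_2) + 2f(u_3) + f(u_4)].
Sum = 15.625.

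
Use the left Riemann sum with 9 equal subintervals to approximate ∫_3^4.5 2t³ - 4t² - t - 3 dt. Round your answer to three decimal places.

Δt = (4.5 − 3)/9 = 1/6.
Left endpoints: 3, 19/6, 10/3, 3.5, 11/3, 23/6, 4, 25/6, 13/3.
f(3) = 12, f(19/6) = 1861/108, f(10/3) = 629/27, f(3.5) = 30.25, f(11/3) = 1030/27, f(23/6) = 5081/108, f(4) = 57, f(25/6) = 7351/108, f(13/3) = 2168/27.
Sum = Δt · [f(3) + f(19/6) + f(10/3) + ...].
Sum ≈ 62.222.

62.222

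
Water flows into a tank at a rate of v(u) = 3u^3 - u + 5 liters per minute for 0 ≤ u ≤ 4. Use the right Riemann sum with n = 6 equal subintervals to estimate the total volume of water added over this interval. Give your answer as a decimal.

Δu = (4 − 0)/6 = 2/3.
Right endpoints: 2/3, 4/3, 2, 8/3, 10/3, 4.
v(2/3) = 47/9, v(4/3) = 97/9, v(2) = 27, v(8/3) = 533/9, v(10/3) = 1015/9, v(4) = 193.
Sum = Δu · [v(2/3) + v(4/3) + v(2) + ...].
Sum = 272.

272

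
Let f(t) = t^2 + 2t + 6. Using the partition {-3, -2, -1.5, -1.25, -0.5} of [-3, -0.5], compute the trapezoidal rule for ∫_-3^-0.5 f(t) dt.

15.46875

Subinterval widths: 1, 0.5, 0.25, 0.75.
f(-3) = 9, f(-2) = 6, f(-1.5) = 5.25, f(-1.25) = 5.0625, f(-0.5) = 5.25.
On each subinterval the trapezoid contributes (Δt_i/2)·[f(t_{i-1}) + f(t_i)].
Sum = 15.46875.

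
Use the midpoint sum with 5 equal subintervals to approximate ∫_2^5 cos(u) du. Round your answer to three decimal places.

Δu = (5 − 2)/5 = 0.6.
Midpoints: 2.3, 2.9, 3.5, 4.1, 4.7.
f(2.3) ≈ -0.666, f(2.9) ≈ -0.971, f(3.5) ≈ -0.936, f(4.1) ≈ -0.575, f(4.7) ≈ -0.012.
Sum = Δu · [f(2.3) + f(2.9) + f(3.5) + f(4.1) + f(4.7)].
Sum ≈ -1.897.

-1.897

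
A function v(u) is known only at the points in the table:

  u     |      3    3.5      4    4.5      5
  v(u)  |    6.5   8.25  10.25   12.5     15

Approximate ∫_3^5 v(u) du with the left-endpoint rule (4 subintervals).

Δu = 0.5.
Sum = 0.5·[6.5 + 8.25 + 10.25 + 12.5] = 18.75.

18.75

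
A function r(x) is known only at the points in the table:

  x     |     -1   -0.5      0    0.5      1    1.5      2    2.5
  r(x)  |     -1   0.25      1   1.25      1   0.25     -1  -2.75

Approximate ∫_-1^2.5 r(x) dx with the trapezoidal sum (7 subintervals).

0.4375

Δx = 0.5.
T_7 = (0.5/2)·[(-1) + 2·0.25 + 2·1 + 2·1.25 + 2·1 + 2·0.25 + 2·(-1) + (-2.75)] = 0.4375.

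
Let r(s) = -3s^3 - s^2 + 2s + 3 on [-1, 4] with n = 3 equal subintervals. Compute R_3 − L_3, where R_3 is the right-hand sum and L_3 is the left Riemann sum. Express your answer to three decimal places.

-333.333

R_3 ≈ -383.14815.
L_3 ≈ -49.81481.
R_3 − L_3 ≈ -333.333.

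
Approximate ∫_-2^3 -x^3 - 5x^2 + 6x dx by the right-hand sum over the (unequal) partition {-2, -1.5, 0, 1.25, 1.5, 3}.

-93.67578125

Subinterval widths: 0.5, 1.5, 1.25, 0.25, 1.5.
Right endpoints: -1.5, 0, 1.25, 1.5, 3.
f(-1.5) = -16.875, f(0) = 0, f(1.25) = -2.265625, f(1.5) = -5.625, f(3) = -54.
Sum = Σ Δx_i · f(x_i).
Sum = -93.67578125.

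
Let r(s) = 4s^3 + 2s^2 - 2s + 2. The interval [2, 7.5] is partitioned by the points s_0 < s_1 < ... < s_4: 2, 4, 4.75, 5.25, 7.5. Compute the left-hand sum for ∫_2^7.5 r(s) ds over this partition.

1927.890625

Subinterval widths: 2, 0.75, 0.5, 2.25.
Left endpoints: 2, 4, 4.75, 5.25.
r(2) = 38, r(4) = 282, r(4.75) = 466.3125, r(5.25) = 625.4375.
Sum = Σ Δs_i · r(s_i).
Sum = 1927.890625.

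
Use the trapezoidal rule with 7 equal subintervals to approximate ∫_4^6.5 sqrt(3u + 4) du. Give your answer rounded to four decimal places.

Δu = (6.5 − 4)/7 = 5/14.
f(4) ≈ 4.0000, f(61/14) ≈ 4.1318, f(33/7) ≈ 4.2594, f(71/14) ≈ 4.3834, f(38/7) ≈ 4.5040, f(81/14) ≈ 4.6214, f(43/7) ≈ 4.7359, f(6.5) ≈ 4.8477.
T_7 = (Δu/2)·[f(u_0) + 2f(u_1) + ... + 2f(u_{6}) + f(u_7)].
Sum ≈ 11.0927.

11.0927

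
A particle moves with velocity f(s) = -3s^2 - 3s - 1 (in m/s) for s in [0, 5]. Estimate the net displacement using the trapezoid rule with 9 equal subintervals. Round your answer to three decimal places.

-168.272

Δs = (5 − 0)/9 = 5/9.
f(0) = -1, f(5/9) = -97/27, f(10/9) = -217/27, f(5/3) = -43/3, f(20/9) = -607/27, f(25/9) = -877/27, f(10/3) = -133/3, f(35/9) = -1567/27, f(40/9) = -1987/27, f(5) = -91.
T_9 = (Δs/2)·[f(s_0) + 2f(s_1) + ... + 2f(s_{8}) + f(s_9)].
Sum ≈ -168.272.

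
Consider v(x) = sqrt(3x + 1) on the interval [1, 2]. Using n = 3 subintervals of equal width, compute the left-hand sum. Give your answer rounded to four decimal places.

2.2285

Δx = (2 − 1)/3 = 1/3.
Left endpoints: 1, 4/3, 5/3.
v(1) ≈ 2.0000, v(4/3) ≈ 2.2361, v(5/3) ≈ 2.4495.
Sum = Δx · [v(1) + v(4/3) + v(5/3)].
Sum ≈ 2.2285.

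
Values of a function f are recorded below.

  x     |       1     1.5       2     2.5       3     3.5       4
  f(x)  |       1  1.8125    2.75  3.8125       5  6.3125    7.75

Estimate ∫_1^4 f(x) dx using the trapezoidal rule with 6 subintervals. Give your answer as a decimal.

12.03125

Δx = 0.5.
T_6 = (0.5/2)·[1 + 2·1.8125 + 2·2.75 + 2·3.8125 + 2·5 + 2·6.3125 + 7.75] = 12.03125.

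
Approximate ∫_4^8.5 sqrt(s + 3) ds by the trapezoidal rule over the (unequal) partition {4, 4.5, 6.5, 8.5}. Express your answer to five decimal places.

Subinterval widths: 0.5, 2, 2.
f(4) ≈ 2.64575, f(4.5) ≈ 2.73861, f(6.5) ≈ 3.08221, f(8.5) ≈ 3.39116.
On each subinterval the trapezoid contributes (Δs_i/2)·[f(s_{i-1}) + f(s_i)].
Sum ≈ 13.64028.

13.64028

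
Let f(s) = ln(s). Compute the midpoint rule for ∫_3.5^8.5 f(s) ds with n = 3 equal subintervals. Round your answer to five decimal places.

Δs = (8.5 − 3.5)/3 = 5/3.
Midpoints: 13/3, 6, 23/3.
f(13/3) ≈ 1.46634, f(6) ≈ 1.79176, f(23/3) ≈ 2.03688.
Sum = Δs · [f(13/3) + f(6) + f(23/3)].
Sum ≈ 8.82496.

8.82496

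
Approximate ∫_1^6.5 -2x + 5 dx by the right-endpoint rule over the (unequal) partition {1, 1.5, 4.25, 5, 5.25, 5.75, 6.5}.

Subinterval widths: 0.5, 2.75, 0.75, 0.25, 0.5, 0.75.
Right endpoints: 1.5, 4.25, 5, 5.25, 5.75, 6.5.
f(1.5) = 2, f(4.25) = -3.5, f(5) = -5, f(5.25) = -5.5, f(5.75) = -6.5, f(6.5) = -8.
Sum = Σ Δx_i · f(x_i).
Sum = -23.

-23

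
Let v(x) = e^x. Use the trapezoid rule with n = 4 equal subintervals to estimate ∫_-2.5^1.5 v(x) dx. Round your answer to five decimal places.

4.76027

Δx = (1.5 − (-2.5))/4 = 1.
v(-2.5) ≈ 0.08208, v(-1.5) ≈ 0.22313, v(-0.5) ≈ 0.60653, v(0.5) ≈ 1.64872, v(1.5) ≈ 4.48169.
T_4 = (Δx/2)·[v(x_0) + 2v(x_1) + 2v(x_2) + 2v(x_3) + v(x_4)].
Sum ≈ 4.76027.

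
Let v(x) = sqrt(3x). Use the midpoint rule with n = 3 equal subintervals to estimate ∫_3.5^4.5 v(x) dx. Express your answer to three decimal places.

Δx = (4.5 − 3.5)/3 = 1/3.
Midpoints: 11/3, 4, 13/3.
v(11/3) ≈ 3.317, v(4) ≈ 3.464, v(13/3) ≈ 3.606.
Sum = Δx · [v(11/3) + v(4) + v(13/3)].
Sum ≈ 3.462.

3.462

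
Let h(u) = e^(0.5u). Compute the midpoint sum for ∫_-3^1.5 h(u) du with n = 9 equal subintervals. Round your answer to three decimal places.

3.778

Δu = (1.5 − (-3))/9 = 0.5.
Midpoints: -2.75, -2.25, -1.75, -1.25, -0.75, -0.25, 0.25, 0.75, 1.25.
h(-2.75) ≈ 0.253, h(-2.25) ≈ 0.325, h(-1.75) ≈ 0.417, h(-1.25) ≈ 0.535, h(-0.75) ≈ 0.687, h(-0.25) ≈ 0.882, h(0.25) ≈ 1.133, h(0.75) ≈ 1.455, h(1.25) ≈ 1.868.
Sum = Δu · [h(-2.75) + h(-2.25) + h(-1.75) + ...].
Sum ≈ 3.778.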